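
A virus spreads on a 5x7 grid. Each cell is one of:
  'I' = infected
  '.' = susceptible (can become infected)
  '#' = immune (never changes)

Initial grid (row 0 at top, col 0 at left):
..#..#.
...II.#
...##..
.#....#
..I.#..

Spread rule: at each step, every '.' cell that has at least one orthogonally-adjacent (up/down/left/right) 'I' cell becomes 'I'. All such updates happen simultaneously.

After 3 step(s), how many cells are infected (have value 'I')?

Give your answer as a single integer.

Step 0 (initial): 3 infected
Step 1: +7 new -> 10 infected
Step 2: +5 new -> 15 infected
Step 3: +7 new -> 22 infected

Answer: 22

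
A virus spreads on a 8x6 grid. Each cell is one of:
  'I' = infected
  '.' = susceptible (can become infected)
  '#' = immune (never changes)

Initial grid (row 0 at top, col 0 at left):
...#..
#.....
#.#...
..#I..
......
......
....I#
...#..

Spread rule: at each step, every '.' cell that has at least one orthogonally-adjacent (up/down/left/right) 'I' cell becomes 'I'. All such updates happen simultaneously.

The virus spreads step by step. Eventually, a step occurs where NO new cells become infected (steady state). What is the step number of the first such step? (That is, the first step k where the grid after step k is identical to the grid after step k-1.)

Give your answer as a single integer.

Answer: 7

Derivation:
Step 0 (initial): 2 infected
Step 1: +6 new -> 8 infected
Step 2: +9 new -> 17 infected
Step 3: +8 new -> 25 infected
Step 4: +9 new -> 34 infected
Step 5: +6 new -> 40 infected
Step 6: +1 new -> 41 infected
Step 7: +0 new -> 41 infected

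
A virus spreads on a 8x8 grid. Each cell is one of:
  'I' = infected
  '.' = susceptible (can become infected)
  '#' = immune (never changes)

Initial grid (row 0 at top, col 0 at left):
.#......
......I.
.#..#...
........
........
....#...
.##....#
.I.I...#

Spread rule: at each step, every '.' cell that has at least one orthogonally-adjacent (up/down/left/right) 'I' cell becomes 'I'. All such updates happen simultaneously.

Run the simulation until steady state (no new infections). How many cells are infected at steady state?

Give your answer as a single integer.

Step 0 (initial): 3 infected
Step 1: +8 new -> 11 infected
Step 2: +10 new -> 21 infected
Step 3: +10 new -> 31 infected
Step 4: +14 new -> 45 infected
Step 5: +7 new -> 52 infected
Step 6: +3 new -> 55 infected
Step 7: +1 new -> 56 infected
Step 8: +0 new -> 56 infected

Answer: 56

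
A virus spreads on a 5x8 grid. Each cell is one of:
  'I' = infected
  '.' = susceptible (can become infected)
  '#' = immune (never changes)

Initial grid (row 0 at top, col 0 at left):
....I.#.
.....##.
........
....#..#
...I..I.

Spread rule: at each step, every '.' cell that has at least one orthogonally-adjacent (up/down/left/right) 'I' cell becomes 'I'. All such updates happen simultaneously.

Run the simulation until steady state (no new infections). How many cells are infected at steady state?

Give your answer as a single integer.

Step 0 (initial): 3 infected
Step 1: +9 new -> 12 infected
Step 2: +8 new -> 20 infected
Step 3: +7 new -> 27 infected
Step 4: +5 new -> 32 infected
Step 5: +3 new -> 35 infected
Step 6: +0 new -> 35 infected

Answer: 35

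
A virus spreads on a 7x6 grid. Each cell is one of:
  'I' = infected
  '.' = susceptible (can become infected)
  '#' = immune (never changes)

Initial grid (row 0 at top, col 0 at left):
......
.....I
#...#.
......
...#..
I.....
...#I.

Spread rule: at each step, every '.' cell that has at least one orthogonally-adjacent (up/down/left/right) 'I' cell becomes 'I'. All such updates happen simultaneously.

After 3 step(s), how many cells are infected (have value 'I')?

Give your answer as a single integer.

Step 0 (initial): 3 infected
Step 1: +8 new -> 11 infected
Step 2: +10 new -> 21 infected
Step 3: +8 new -> 29 infected

Answer: 29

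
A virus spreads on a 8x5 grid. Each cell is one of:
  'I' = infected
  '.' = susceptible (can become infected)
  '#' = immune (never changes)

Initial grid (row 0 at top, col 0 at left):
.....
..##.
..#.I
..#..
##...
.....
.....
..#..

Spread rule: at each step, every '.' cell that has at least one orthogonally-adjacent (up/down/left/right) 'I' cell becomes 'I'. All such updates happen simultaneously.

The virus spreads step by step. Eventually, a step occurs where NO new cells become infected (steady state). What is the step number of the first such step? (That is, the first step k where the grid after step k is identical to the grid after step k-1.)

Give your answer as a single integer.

Step 0 (initial): 1 infected
Step 1: +3 new -> 4 infected
Step 2: +3 new -> 7 infected
Step 3: +3 new -> 10 infected
Step 4: +4 new -> 14 infected
Step 5: +4 new -> 18 infected
Step 6: +5 new -> 23 infected
Step 7: +4 new -> 27 infected
Step 8: +4 new -> 31 infected
Step 9: +2 new -> 33 infected
Step 10: +0 new -> 33 infected

Answer: 10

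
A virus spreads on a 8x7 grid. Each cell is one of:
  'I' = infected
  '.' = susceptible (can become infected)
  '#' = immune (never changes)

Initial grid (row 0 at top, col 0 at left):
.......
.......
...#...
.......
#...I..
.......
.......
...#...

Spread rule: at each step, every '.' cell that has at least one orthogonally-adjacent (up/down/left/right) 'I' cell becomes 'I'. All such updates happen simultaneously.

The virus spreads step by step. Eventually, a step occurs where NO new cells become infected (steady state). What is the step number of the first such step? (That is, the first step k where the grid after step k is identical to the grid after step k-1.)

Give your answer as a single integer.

Answer: 9

Derivation:
Step 0 (initial): 1 infected
Step 1: +4 new -> 5 infected
Step 2: +8 new -> 13 infected
Step 3: +10 new -> 23 infected
Step 4: +10 new -> 33 infected
Step 5: +10 new -> 43 infected
Step 6: +6 new -> 49 infected
Step 7: +3 new -> 52 infected
Step 8: +1 new -> 53 infected
Step 9: +0 new -> 53 infected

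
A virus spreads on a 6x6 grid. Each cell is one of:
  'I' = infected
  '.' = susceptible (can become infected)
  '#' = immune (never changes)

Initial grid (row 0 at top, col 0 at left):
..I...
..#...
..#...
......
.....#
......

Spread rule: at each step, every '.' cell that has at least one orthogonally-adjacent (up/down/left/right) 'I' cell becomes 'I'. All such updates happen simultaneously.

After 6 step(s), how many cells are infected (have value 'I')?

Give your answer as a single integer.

Answer: 29

Derivation:
Step 0 (initial): 1 infected
Step 1: +2 new -> 3 infected
Step 2: +4 new -> 7 infected
Step 3: +5 new -> 12 infected
Step 4: +5 new -> 17 infected
Step 5: +6 new -> 23 infected
Step 6: +6 new -> 29 infected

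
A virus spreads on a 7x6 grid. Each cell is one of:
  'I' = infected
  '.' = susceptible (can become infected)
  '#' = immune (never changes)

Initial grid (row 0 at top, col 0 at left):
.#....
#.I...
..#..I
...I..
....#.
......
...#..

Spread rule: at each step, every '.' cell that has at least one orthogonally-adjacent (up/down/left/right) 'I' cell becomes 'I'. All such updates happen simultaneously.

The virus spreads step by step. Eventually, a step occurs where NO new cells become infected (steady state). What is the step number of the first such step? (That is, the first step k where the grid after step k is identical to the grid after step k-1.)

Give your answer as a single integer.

Answer: 7

Derivation:
Step 0 (initial): 3 infected
Step 1: +10 new -> 13 infected
Step 2: +8 new -> 21 infected
Step 3: +7 new -> 28 infected
Step 4: +5 new -> 33 infected
Step 5: +2 new -> 35 infected
Step 6: +1 new -> 36 infected
Step 7: +0 new -> 36 infected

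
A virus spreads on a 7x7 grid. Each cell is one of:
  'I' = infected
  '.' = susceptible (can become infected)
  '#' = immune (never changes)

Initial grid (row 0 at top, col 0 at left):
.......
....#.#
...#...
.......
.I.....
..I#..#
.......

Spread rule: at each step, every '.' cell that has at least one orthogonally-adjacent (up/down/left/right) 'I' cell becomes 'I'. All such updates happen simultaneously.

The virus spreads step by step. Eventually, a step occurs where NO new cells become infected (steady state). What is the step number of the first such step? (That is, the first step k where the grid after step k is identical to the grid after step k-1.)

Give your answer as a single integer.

Answer: 10

Derivation:
Step 0 (initial): 2 infected
Step 1: +5 new -> 7 infected
Step 2: +7 new -> 14 infected
Step 3: +7 new -> 21 infected
Step 4: +7 new -> 28 infected
Step 5: +8 new -> 36 infected
Step 6: +3 new -> 39 infected
Step 7: +3 new -> 42 infected
Step 8: +1 new -> 43 infected
Step 9: +1 new -> 44 infected
Step 10: +0 new -> 44 infected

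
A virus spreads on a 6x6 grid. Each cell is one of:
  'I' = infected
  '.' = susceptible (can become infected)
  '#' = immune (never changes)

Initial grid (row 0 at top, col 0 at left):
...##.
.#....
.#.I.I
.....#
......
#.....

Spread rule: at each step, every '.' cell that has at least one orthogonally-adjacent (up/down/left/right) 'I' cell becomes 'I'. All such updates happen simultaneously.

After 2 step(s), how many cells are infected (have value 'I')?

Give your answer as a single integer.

Step 0 (initial): 2 infected
Step 1: +5 new -> 7 infected
Step 2: +6 new -> 13 infected

Answer: 13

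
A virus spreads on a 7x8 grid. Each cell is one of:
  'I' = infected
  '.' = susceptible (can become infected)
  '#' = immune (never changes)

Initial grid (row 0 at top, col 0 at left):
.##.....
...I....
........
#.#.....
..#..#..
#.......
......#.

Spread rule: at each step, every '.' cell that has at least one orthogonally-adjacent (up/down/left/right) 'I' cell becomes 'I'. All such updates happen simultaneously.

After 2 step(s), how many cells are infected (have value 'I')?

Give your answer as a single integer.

Step 0 (initial): 1 infected
Step 1: +4 new -> 5 infected
Step 2: +6 new -> 11 infected

Answer: 11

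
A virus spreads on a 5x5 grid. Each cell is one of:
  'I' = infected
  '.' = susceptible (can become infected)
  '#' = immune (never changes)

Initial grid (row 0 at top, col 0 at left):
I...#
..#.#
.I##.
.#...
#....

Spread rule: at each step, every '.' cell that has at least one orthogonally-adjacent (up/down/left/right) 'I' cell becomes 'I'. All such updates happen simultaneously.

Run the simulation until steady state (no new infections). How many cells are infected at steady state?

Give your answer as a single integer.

Step 0 (initial): 2 infected
Step 1: +4 new -> 6 infected
Step 2: +2 new -> 8 infected
Step 3: +1 new -> 9 infected
Step 4: +1 new -> 10 infected
Step 5: +0 new -> 10 infected

Answer: 10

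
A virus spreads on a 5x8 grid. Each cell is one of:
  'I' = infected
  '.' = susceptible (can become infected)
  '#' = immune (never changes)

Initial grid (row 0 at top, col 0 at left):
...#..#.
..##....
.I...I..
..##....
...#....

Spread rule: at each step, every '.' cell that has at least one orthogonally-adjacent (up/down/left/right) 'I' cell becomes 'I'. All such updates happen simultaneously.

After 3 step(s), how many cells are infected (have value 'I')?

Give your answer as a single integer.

Answer: 31

Derivation:
Step 0 (initial): 2 infected
Step 1: +8 new -> 10 infected
Step 2: +12 new -> 22 infected
Step 3: +9 new -> 31 infected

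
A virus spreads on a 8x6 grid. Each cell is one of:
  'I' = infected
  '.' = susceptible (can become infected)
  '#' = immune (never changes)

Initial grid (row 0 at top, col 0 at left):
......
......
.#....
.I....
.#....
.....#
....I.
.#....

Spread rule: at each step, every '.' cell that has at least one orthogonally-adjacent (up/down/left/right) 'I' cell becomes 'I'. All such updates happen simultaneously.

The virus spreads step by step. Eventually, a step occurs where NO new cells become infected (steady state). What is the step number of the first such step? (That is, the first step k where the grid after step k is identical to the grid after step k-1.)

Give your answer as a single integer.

Step 0 (initial): 2 infected
Step 1: +6 new -> 8 infected
Step 2: +10 new -> 18 infected
Step 3: +10 new -> 28 infected
Step 4: +8 new -> 36 infected
Step 5: +5 new -> 41 infected
Step 6: +2 new -> 43 infected
Step 7: +1 new -> 44 infected
Step 8: +0 new -> 44 infected

Answer: 8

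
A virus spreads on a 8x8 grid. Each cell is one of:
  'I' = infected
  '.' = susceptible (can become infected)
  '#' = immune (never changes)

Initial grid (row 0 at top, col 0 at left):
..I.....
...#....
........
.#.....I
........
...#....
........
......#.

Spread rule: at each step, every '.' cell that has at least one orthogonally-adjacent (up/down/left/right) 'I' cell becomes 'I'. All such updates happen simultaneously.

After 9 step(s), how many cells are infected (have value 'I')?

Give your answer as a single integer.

Answer: 60

Derivation:
Step 0 (initial): 2 infected
Step 1: +6 new -> 8 infected
Step 2: +9 new -> 17 infected
Step 3: +13 new -> 30 infected
Step 4: +10 new -> 40 infected
Step 5: +6 new -> 46 infected
Step 6: +5 new -> 51 infected
Step 7: +5 new -> 56 infected
Step 8: +3 new -> 59 infected
Step 9: +1 new -> 60 infected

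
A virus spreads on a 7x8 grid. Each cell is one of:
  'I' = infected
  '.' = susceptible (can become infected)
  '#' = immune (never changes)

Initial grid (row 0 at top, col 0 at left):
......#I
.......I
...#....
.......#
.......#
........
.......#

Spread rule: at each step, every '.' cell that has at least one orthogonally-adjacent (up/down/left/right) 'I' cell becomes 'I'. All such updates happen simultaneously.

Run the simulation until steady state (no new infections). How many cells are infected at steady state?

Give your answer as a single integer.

Answer: 51

Derivation:
Step 0 (initial): 2 infected
Step 1: +2 new -> 4 infected
Step 2: +2 new -> 6 infected
Step 3: +4 new -> 10 infected
Step 4: +5 new -> 15 infected
Step 5: +5 new -> 20 infected
Step 6: +8 new -> 28 infected
Step 7: +7 new -> 35 infected
Step 8: +6 new -> 41 infected
Step 9: +4 new -> 45 infected
Step 10: +3 new -> 48 infected
Step 11: +2 new -> 50 infected
Step 12: +1 new -> 51 infected
Step 13: +0 new -> 51 infected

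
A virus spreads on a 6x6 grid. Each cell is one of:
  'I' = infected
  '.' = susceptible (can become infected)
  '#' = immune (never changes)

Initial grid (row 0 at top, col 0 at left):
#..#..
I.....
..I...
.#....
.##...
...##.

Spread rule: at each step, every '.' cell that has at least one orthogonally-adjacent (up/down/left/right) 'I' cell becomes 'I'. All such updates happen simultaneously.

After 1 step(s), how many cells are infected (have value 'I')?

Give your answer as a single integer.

Step 0 (initial): 2 infected
Step 1: +6 new -> 8 infected

Answer: 8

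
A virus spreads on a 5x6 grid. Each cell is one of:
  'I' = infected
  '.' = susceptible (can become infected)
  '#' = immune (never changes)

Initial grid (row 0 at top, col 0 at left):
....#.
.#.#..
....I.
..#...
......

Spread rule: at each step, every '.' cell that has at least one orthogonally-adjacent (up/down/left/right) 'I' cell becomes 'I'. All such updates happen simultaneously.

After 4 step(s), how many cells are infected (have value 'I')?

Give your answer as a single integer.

Answer: 19

Derivation:
Step 0 (initial): 1 infected
Step 1: +4 new -> 5 infected
Step 2: +5 new -> 10 infected
Step 3: +5 new -> 15 infected
Step 4: +4 new -> 19 infected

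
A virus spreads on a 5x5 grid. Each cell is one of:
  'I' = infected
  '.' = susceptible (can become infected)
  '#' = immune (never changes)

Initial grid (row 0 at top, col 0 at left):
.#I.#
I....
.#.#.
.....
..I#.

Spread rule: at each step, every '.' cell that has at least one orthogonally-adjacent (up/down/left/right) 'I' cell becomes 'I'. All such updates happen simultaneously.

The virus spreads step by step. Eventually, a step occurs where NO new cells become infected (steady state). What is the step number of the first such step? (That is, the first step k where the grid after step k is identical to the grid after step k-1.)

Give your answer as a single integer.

Answer: 5

Derivation:
Step 0 (initial): 3 infected
Step 1: +7 new -> 10 infected
Step 2: +6 new -> 16 infected
Step 3: +2 new -> 18 infected
Step 4: +2 new -> 20 infected
Step 5: +0 new -> 20 infected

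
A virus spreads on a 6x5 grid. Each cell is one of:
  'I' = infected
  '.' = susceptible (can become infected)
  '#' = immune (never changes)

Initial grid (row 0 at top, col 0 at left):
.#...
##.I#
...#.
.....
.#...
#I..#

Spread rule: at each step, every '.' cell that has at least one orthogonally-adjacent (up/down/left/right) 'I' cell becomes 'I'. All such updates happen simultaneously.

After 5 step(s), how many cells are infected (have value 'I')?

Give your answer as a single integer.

Step 0 (initial): 2 infected
Step 1: +3 new -> 5 infected
Step 2: +5 new -> 10 infected
Step 3: +3 new -> 13 infected
Step 4: +4 new -> 17 infected
Step 5: +2 new -> 19 infected

Answer: 19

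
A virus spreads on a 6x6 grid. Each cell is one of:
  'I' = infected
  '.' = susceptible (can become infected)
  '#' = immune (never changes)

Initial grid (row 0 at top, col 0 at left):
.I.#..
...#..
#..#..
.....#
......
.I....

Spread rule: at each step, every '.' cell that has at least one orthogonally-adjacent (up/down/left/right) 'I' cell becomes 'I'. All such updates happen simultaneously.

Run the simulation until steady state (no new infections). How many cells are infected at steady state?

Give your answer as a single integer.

Answer: 31

Derivation:
Step 0 (initial): 2 infected
Step 1: +6 new -> 8 infected
Step 2: +7 new -> 15 infected
Step 3: +5 new -> 20 infected
Step 4: +3 new -> 23 infected
Step 5: +2 new -> 25 infected
Step 6: +1 new -> 26 infected
Step 7: +2 new -> 28 infected
Step 8: +2 new -> 30 infected
Step 9: +1 new -> 31 infected
Step 10: +0 new -> 31 infected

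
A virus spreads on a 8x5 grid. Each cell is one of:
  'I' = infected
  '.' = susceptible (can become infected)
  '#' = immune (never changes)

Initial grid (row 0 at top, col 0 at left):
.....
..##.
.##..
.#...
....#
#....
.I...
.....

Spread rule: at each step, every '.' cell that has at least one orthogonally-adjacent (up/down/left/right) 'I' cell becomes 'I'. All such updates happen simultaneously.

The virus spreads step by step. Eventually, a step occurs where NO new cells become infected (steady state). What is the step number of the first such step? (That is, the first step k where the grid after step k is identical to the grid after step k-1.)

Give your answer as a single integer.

Answer: 11

Derivation:
Step 0 (initial): 1 infected
Step 1: +4 new -> 5 infected
Step 2: +5 new -> 10 infected
Step 3: +5 new -> 15 infected
Step 4: +5 new -> 20 infected
Step 5: +2 new -> 22 infected
Step 6: +3 new -> 25 infected
Step 7: +3 new -> 28 infected
Step 8: +2 new -> 30 infected
Step 9: +2 new -> 32 infected
Step 10: +1 new -> 33 infected
Step 11: +0 new -> 33 infected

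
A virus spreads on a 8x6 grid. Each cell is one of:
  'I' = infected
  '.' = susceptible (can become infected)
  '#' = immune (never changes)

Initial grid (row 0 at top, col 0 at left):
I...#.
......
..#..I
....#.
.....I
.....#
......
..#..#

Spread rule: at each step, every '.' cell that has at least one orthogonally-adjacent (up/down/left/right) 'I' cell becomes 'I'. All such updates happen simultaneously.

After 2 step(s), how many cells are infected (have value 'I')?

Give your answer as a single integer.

Step 0 (initial): 3 infected
Step 1: +6 new -> 9 infected
Step 2: +8 new -> 17 infected

Answer: 17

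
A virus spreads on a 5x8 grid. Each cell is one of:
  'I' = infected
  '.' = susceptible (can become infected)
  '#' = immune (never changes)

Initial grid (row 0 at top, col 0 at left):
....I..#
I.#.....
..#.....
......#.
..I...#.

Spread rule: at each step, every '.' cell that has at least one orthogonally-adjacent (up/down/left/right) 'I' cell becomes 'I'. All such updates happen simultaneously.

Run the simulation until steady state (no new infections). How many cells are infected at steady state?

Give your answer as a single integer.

Step 0 (initial): 3 infected
Step 1: +9 new -> 12 infected
Step 2: +12 new -> 24 infected
Step 3: +5 new -> 29 infected
Step 4: +3 new -> 32 infected
Step 5: +1 new -> 33 infected
Step 6: +1 new -> 34 infected
Step 7: +1 new -> 35 infected
Step 8: +0 new -> 35 infected

Answer: 35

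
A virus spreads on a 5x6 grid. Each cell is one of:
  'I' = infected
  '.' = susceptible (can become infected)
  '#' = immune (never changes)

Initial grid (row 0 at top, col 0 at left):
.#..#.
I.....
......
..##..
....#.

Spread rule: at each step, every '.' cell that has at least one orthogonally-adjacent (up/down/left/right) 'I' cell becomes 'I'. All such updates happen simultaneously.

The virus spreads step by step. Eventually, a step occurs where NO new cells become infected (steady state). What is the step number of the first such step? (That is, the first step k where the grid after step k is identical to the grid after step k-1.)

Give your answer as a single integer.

Step 0 (initial): 1 infected
Step 1: +3 new -> 4 infected
Step 2: +3 new -> 7 infected
Step 3: +5 new -> 12 infected
Step 4: +4 new -> 16 infected
Step 5: +3 new -> 19 infected
Step 6: +4 new -> 23 infected
Step 7: +1 new -> 24 infected
Step 8: +1 new -> 25 infected
Step 9: +0 new -> 25 infected

Answer: 9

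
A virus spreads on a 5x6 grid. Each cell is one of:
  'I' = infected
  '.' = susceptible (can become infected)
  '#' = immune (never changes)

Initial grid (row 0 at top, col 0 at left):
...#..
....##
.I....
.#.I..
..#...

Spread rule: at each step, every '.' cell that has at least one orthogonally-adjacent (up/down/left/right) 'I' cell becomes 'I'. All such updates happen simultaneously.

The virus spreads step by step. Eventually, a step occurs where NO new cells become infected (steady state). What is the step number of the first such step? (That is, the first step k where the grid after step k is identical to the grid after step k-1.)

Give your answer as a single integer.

Step 0 (initial): 2 infected
Step 1: +7 new -> 9 infected
Step 2: +8 new -> 17 infected
Step 3: +5 new -> 22 infected
Step 4: +1 new -> 23 infected
Step 5: +0 new -> 23 infected

Answer: 5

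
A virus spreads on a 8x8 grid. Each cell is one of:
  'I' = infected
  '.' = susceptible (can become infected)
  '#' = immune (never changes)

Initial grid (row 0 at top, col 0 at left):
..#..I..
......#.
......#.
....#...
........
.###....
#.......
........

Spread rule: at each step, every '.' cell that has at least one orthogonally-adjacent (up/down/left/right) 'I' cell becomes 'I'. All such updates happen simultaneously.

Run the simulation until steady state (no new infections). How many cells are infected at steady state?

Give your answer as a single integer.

Step 0 (initial): 1 infected
Step 1: +3 new -> 4 infected
Step 2: +4 new -> 8 infected
Step 3: +4 new -> 12 infected
Step 4: +5 new -> 17 infected
Step 5: +7 new -> 24 infected
Step 6: +9 new -> 33 infected
Step 7: +8 new -> 41 infected
Step 8: +6 new -> 47 infected
Step 9: +4 new -> 51 infected
Step 10: +3 new -> 54 infected
Step 11: +1 new -> 55 infected
Step 12: +1 new -> 56 infected
Step 13: +0 new -> 56 infected

Answer: 56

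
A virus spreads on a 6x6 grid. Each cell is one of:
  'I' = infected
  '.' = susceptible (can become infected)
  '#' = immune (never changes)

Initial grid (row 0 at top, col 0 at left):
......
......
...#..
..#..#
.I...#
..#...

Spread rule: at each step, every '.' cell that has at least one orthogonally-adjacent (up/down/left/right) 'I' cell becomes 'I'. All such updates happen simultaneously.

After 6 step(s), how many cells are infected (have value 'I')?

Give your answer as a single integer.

Answer: 28

Derivation:
Step 0 (initial): 1 infected
Step 1: +4 new -> 5 infected
Step 2: +4 new -> 9 infected
Step 3: +6 new -> 15 infected
Step 4: +5 new -> 20 infected
Step 5: +5 new -> 25 infected
Step 6: +3 new -> 28 infected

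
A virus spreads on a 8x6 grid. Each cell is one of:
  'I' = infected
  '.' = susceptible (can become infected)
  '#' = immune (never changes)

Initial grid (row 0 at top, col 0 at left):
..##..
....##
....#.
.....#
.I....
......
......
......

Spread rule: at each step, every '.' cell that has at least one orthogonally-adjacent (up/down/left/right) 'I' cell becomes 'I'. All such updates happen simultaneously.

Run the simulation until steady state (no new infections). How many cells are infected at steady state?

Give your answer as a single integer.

Step 0 (initial): 1 infected
Step 1: +4 new -> 5 infected
Step 2: +7 new -> 12 infected
Step 3: +9 new -> 21 infected
Step 4: +10 new -> 31 infected
Step 5: +5 new -> 36 infected
Step 6: +2 new -> 38 infected
Step 7: +1 new -> 39 infected
Step 8: +0 new -> 39 infected

Answer: 39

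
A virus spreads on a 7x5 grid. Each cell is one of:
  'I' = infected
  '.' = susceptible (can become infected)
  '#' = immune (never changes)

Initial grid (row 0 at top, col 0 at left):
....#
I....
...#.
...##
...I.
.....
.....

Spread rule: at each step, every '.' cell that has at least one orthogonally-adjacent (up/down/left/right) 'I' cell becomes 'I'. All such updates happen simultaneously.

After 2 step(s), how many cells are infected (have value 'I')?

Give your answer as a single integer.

Answer: 17

Derivation:
Step 0 (initial): 2 infected
Step 1: +6 new -> 8 infected
Step 2: +9 new -> 17 infected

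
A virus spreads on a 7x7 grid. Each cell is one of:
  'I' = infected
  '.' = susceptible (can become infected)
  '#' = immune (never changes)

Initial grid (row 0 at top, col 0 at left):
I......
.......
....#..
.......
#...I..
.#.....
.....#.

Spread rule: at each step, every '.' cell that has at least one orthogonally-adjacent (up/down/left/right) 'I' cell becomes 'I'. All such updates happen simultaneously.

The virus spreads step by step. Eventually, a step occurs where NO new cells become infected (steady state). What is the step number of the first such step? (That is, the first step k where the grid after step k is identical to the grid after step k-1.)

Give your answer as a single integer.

Step 0 (initial): 2 infected
Step 1: +6 new -> 8 infected
Step 2: +10 new -> 18 infected
Step 3: +12 new -> 30 infected
Step 4: +8 new -> 38 infected
Step 5: +4 new -> 42 infected
Step 6: +2 new -> 44 infected
Step 7: +1 new -> 45 infected
Step 8: +0 new -> 45 infected

Answer: 8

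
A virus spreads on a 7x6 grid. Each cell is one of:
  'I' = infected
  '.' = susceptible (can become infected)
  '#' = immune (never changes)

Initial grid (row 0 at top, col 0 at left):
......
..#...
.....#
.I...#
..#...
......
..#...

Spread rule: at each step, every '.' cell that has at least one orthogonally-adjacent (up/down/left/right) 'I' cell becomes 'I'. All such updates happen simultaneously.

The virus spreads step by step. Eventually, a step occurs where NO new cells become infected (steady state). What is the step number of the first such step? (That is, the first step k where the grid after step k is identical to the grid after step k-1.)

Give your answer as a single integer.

Step 0 (initial): 1 infected
Step 1: +4 new -> 5 infected
Step 2: +6 new -> 11 infected
Step 3: +8 new -> 19 infected
Step 4: +7 new -> 26 infected
Step 5: +5 new -> 31 infected
Step 6: +4 new -> 35 infected
Step 7: +2 new -> 37 infected
Step 8: +0 new -> 37 infected

Answer: 8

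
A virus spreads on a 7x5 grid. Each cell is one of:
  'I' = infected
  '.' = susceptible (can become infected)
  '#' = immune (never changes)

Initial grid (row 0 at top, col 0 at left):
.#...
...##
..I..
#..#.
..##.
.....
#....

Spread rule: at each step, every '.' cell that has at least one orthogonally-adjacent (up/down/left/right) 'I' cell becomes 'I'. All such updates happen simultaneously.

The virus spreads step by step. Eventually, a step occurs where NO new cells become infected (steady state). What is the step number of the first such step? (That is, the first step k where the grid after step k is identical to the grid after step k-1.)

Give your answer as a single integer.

Step 0 (initial): 1 infected
Step 1: +4 new -> 5 infected
Step 2: +5 new -> 10 infected
Step 3: +4 new -> 14 infected
Step 4: +5 new -> 19 infected
Step 5: +4 new -> 23 infected
Step 6: +3 new -> 26 infected
Step 7: +1 new -> 27 infected
Step 8: +0 new -> 27 infected

Answer: 8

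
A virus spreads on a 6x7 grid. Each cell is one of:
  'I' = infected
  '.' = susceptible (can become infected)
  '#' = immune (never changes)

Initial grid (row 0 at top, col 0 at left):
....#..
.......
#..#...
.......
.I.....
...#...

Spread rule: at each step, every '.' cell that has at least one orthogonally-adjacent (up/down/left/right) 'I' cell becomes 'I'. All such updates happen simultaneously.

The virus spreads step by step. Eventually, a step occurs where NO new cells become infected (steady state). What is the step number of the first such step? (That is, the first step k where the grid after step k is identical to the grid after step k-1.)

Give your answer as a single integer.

Answer: 10

Derivation:
Step 0 (initial): 1 infected
Step 1: +4 new -> 5 infected
Step 2: +6 new -> 11 infected
Step 3: +4 new -> 15 infected
Step 4: +6 new -> 21 infected
Step 5: +7 new -> 28 infected
Step 6: +5 new -> 33 infected
Step 7: +2 new -> 35 infected
Step 8: +2 new -> 37 infected
Step 9: +1 new -> 38 infected
Step 10: +0 new -> 38 infected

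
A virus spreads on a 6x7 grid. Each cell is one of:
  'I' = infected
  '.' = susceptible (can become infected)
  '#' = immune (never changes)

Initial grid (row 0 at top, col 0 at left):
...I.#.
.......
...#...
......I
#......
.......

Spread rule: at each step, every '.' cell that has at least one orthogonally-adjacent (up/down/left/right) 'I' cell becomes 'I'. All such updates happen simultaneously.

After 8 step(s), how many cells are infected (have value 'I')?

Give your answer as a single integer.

Step 0 (initial): 2 infected
Step 1: +6 new -> 8 infected
Step 2: +8 new -> 16 infected
Step 3: +9 new -> 25 infected
Step 4: +5 new -> 30 infected
Step 5: +4 new -> 34 infected
Step 6: +3 new -> 37 infected
Step 7: +1 new -> 38 infected
Step 8: +1 new -> 39 infected

Answer: 39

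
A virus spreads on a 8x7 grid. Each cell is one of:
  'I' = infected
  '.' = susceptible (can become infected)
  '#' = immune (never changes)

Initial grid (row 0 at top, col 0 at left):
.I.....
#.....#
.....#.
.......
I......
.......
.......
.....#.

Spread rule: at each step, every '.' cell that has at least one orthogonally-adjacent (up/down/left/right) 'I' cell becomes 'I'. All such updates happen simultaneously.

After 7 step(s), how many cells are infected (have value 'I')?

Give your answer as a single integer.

Step 0 (initial): 2 infected
Step 1: +6 new -> 8 infected
Step 2: +8 new -> 16 infected
Step 3: +8 new -> 24 infected
Step 4: +8 new -> 32 infected
Step 5: +8 new -> 40 infected
Step 6: +5 new -> 45 infected
Step 7: +4 new -> 49 infected

Answer: 49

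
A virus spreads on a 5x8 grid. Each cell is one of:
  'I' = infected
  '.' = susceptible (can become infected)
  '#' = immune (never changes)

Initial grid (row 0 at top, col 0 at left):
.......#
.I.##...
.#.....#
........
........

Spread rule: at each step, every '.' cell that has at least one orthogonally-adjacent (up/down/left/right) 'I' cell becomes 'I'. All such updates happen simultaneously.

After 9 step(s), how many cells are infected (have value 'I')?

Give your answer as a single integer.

Step 0 (initial): 1 infected
Step 1: +3 new -> 4 infected
Step 2: +4 new -> 8 infected
Step 3: +4 new -> 12 infected
Step 4: +6 new -> 18 infected
Step 5: +5 new -> 23 infected
Step 6: +5 new -> 28 infected
Step 7: +3 new -> 31 infected
Step 8: +3 new -> 34 infected
Step 9: +1 new -> 35 infected

Answer: 35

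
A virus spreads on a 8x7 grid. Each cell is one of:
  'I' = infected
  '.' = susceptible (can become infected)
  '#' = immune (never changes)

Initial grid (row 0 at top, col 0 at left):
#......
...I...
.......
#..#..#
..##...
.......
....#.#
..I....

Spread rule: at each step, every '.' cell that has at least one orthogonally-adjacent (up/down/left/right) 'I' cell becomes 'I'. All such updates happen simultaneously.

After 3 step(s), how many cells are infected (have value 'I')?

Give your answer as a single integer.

Answer: 32

Derivation:
Step 0 (initial): 2 infected
Step 1: +7 new -> 9 infected
Step 2: +11 new -> 20 infected
Step 3: +12 new -> 32 infected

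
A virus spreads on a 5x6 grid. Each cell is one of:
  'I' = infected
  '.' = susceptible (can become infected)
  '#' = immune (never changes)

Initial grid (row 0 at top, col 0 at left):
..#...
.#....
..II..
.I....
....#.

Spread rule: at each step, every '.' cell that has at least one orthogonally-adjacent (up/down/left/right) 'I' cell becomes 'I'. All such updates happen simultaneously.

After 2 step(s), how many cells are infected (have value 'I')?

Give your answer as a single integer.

Step 0 (initial): 3 infected
Step 1: +8 new -> 11 infected
Step 2: +8 new -> 19 infected

Answer: 19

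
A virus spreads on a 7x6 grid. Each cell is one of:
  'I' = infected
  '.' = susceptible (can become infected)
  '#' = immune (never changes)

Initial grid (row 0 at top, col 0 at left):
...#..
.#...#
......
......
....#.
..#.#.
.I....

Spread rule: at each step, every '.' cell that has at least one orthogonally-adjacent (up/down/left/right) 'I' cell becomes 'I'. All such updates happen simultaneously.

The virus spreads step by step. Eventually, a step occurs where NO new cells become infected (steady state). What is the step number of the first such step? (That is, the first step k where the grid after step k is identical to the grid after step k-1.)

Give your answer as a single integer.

Step 0 (initial): 1 infected
Step 1: +3 new -> 4 infected
Step 2: +3 new -> 7 infected
Step 3: +5 new -> 12 infected
Step 4: +5 new -> 17 infected
Step 5: +4 new -> 21 infected
Step 6: +5 new -> 26 infected
Step 7: +5 new -> 31 infected
Step 8: +3 new -> 34 infected
Step 9: +1 new -> 35 infected
Step 10: +1 new -> 36 infected
Step 11: +0 new -> 36 infected

Answer: 11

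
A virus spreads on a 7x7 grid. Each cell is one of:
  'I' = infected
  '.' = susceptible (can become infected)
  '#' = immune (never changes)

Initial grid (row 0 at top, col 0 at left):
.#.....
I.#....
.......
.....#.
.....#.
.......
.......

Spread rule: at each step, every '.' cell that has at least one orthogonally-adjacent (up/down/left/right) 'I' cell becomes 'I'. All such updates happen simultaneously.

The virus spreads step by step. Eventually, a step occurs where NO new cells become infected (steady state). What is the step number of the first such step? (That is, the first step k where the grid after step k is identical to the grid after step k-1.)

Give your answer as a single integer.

Answer: 12

Derivation:
Step 0 (initial): 1 infected
Step 1: +3 new -> 4 infected
Step 2: +2 new -> 6 infected
Step 3: +3 new -> 9 infected
Step 4: +4 new -> 13 infected
Step 5: +6 new -> 19 infected
Step 6: +7 new -> 26 infected
Step 7: +7 new -> 33 infected
Step 8: +5 new -> 38 infected
Step 9: +4 new -> 42 infected
Step 10: +2 new -> 44 infected
Step 11: +1 new -> 45 infected
Step 12: +0 new -> 45 infected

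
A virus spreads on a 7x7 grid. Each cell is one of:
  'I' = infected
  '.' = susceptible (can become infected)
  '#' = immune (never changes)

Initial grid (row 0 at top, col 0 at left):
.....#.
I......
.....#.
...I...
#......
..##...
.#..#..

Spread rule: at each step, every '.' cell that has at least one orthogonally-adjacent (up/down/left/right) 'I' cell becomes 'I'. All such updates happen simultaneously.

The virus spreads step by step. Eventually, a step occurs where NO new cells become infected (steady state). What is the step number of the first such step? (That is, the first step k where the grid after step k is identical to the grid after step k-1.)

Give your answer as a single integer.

Answer: 7

Derivation:
Step 0 (initial): 2 infected
Step 1: +7 new -> 9 infected
Step 2: +11 new -> 20 infected
Step 3: +7 new -> 27 infected
Step 4: +6 new -> 33 infected
Step 5: +4 new -> 37 infected
Step 6: +3 new -> 40 infected
Step 7: +0 new -> 40 infected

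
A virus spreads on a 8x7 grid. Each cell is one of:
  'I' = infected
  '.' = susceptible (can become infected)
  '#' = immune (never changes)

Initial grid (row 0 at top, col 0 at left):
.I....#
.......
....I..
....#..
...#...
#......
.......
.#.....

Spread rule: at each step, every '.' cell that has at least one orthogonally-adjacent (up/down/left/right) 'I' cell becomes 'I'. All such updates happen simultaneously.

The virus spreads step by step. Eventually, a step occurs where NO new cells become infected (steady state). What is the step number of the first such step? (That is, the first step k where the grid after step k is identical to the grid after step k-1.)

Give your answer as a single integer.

Answer: 9

Derivation:
Step 0 (initial): 2 infected
Step 1: +6 new -> 8 infected
Step 2: +11 new -> 19 infected
Step 3: +7 new -> 26 infected
Step 4: +6 new -> 32 infected
Step 5: +6 new -> 38 infected
Step 6: +6 new -> 44 infected
Step 7: +5 new -> 49 infected
Step 8: +2 new -> 51 infected
Step 9: +0 new -> 51 infected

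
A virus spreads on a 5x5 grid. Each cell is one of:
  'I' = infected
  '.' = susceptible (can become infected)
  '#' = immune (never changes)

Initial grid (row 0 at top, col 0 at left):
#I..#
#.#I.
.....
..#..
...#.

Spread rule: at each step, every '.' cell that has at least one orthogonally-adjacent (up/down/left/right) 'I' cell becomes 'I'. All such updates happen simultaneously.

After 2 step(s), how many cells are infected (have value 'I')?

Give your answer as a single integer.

Answer: 11

Derivation:
Step 0 (initial): 2 infected
Step 1: +5 new -> 7 infected
Step 2: +4 new -> 11 infected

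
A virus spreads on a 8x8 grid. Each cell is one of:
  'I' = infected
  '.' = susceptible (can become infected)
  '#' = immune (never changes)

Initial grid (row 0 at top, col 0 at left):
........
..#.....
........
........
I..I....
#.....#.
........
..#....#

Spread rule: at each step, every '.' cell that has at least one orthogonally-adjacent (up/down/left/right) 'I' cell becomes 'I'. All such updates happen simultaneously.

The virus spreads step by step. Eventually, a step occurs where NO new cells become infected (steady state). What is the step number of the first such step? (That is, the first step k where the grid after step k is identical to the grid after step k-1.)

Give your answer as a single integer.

Answer: 9

Derivation:
Step 0 (initial): 2 infected
Step 1: +6 new -> 8 infected
Step 2: +10 new -> 18 infected
Step 3: +12 new -> 30 infected
Step 4: +11 new -> 41 infected
Step 5: +10 new -> 51 infected
Step 6: +5 new -> 56 infected
Step 7: +2 new -> 58 infected
Step 8: +1 new -> 59 infected
Step 9: +0 new -> 59 infected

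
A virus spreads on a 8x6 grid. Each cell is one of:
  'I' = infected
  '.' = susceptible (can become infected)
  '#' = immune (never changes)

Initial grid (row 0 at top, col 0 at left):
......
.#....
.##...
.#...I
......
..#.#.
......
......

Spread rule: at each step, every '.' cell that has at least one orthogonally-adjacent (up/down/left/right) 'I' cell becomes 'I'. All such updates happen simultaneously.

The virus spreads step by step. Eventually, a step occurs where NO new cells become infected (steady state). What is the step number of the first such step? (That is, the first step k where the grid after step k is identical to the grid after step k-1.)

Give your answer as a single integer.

Answer: 10

Derivation:
Step 0 (initial): 1 infected
Step 1: +3 new -> 4 infected
Step 2: +5 new -> 9 infected
Step 3: +6 new -> 15 infected
Step 4: +6 new -> 21 infected
Step 5: +5 new -> 26 infected
Step 6: +5 new -> 31 infected
Step 7: +5 new -> 36 infected
Step 8: +4 new -> 40 infected
Step 9: +2 new -> 42 infected
Step 10: +0 new -> 42 infected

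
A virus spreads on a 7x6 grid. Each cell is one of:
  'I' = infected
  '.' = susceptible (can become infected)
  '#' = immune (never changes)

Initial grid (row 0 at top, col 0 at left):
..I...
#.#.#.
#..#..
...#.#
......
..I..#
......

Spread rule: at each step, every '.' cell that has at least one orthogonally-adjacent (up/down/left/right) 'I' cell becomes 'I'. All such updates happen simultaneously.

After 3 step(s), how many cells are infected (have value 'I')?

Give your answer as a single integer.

Step 0 (initial): 2 infected
Step 1: +6 new -> 8 infected
Step 2: +11 new -> 19 infected
Step 3: +8 new -> 27 infected

Answer: 27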